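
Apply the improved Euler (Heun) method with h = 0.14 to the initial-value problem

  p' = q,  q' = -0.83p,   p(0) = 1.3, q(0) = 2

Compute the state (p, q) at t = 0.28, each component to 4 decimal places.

1.8132, 1.6354

Heun on (p,q): k1 = f(t_n, state_n); k2 = f(t_n + h, state_n + h·k1); state_{n+1} = state_n + (h/2)·(k1 + k2).
0.000000: (1.300000, 2.000000)
  k1 = (2.000000, -1.079000)
  predictor → (1.580000, 1.848940)
  k2 = (1.848940, -1.311400)
  → (1.569426, 1.832672)
0.140000: (1.569426, 1.832672)
  k1 = (1.832672, -1.302623)
  predictor → (1.826000, 1.650305)
  k2 = (1.650305, -1.515580)
  → (1.813234, 1.635398)
(p(0.28), q(0.28)) ≈ (1.8132, 1.6354)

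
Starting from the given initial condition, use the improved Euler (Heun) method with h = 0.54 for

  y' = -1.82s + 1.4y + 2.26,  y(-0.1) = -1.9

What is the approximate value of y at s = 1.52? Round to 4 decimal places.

Heun: k1 = f(s_n, y_n); k2 = f(s_n + h, y_n + h·k1); y_{n+1} = y_n + (h/2)·(k1 + k2).
s=-0.100000, y=-1.900000:
  k1 = f(-0.100000, -1.900000) = -0.218000
  k2 = f(0.440000, -2.017720) = -1.365608
  y ← -1.900000 + (0.54/2)·(-0.218000 + (-1.365608)) = -2.327574
s=0.440000, y=-2.327574:
  k1 = f(0.440000, -2.327574) = -1.799404
  k2 = f(0.980000, -3.299252) = -4.142553
  y ← -2.327574 + (0.54/2)·(-1.799404 + (-4.142553)) = -3.931903
s=0.980000, y=-3.931903:
  k1 = f(0.980000, -3.931903) = -5.028264
  k2 = f(1.520000, -6.647165) = -9.812431
  y ← -3.931903 + (0.54/2)·(-5.028264 + (-9.812431)) = -7.938890
y(1.52) ≈ -7.9389

-7.9389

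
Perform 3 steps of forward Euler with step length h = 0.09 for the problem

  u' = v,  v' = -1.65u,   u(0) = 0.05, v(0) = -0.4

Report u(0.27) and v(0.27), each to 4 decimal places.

Euler on (u,v): u_{n+1} = u_n + h·u', v_{n+1} = v_n + h·v'.
0.000000: (0.050000, -0.400000); f=(-0.400000, -0.082500) → (0.014000, -0.407425)
0.090000: (0.014000, -0.407425); f=(-0.407425, -0.023100) → (-0.022668, -0.409504)
0.180000: (-0.022668, -0.409504); f=(-0.409504, 0.037403) → (-0.059524, -0.406138)
(u(0.27), v(0.27)) ≈ (-0.0595, -0.4061)

-0.0595, -0.4061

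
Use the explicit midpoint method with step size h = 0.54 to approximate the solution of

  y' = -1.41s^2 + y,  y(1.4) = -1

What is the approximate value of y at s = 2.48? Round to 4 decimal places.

Midpoint: k1 = f(s_n, y_n); k2 = f(s_n + h/2, y_n + (h/2)·k1); y_{n+1} = y_n + h·k2.
s=1.400000, y=-1.000000:
  k1 = f(1.400000, -1.000000) = -3.763600
  k2 = f(1.670000, -2.016172) = -5.948521
  y ← -1.000000 + 0.54·(-5.948521) = -4.212201
s=1.940000, y=-4.212201:
  k1 = f(1.940000, -4.212201) = -9.518877
  k2 = f(2.210000, -6.782298) = -13.668879
  y ← -4.212201 + 0.54·(-13.668879) = -11.593396
y(2.48) ≈ -11.5934

-11.5934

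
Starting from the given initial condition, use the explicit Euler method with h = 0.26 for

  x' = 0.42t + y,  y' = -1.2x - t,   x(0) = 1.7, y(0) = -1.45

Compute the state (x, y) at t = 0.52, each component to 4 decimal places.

Euler on (x,y): x_{n+1} = x_n + h·x', y_{n+1} = y_n + h·y'.
0.000000: (1.700000, -1.450000); f=(-1.450000, -2.040000) → (1.323000, -1.980400)
0.260000: (1.323000, -1.980400); f=(-1.871200, -1.847600) → (0.836488, -2.460776)
(x(0.52), y(0.52)) ≈ (0.8365, -2.4608)

0.8365, -2.4608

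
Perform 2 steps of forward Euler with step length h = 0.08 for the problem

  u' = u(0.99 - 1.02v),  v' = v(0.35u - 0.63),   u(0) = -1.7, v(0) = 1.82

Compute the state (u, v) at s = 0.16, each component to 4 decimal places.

Euler on (u,v): u_{n+1} = u_n + h·u', v_{n+1} = v_n + h·v'.
0.000000: (-1.700000, 1.820000); f=(1.472880, -2.229500) → (-1.582170, 1.641640)
0.080000: (-1.582170, 1.641640); f=(1.082952, -1.943307) → (-1.495533, 1.486175)
(u(0.16), v(0.16)) ≈ (-1.4955, 1.4862)

-1.4955, 1.4862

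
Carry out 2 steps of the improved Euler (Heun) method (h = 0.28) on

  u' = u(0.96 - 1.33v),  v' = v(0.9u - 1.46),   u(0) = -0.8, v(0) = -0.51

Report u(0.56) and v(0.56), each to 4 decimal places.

-1.6492, -0.1498

Heun on (u,v): k1 = f(s_n, state_n); k2 = f(s_n + h, state_n + h·k1); state_{n+1} = state_n + (h/2)·(k1 + k2).
0.000000: (-0.800000, -0.510000)
  k1 = (-1.310640, 1.111800)
  predictor → (-1.166979, -0.198696)
  k2 = (-1.428693, 0.498783)
  → (-1.183507, -0.284518)
0.280000: (-1.183507, -0.284518)
  k1 = (-1.584016, 0.718453)
  predictor → (-1.627031, -0.083351)
  k2 = (-1.742318, 0.243747)
  → (-1.649193, -0.149810)
(u(0.56), v(0.56)) ≈ (-1.6492, -0.1498)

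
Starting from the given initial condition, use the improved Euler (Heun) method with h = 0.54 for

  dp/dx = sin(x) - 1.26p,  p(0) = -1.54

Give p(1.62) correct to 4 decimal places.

0.2859

Heun: k1 = f(x_n, p_n); k2 = f(x_n + h, p_n + h·k1); p_{n+1} = p_n + (h/2)·(k1 + k2).
x=0.000000, p=-1.540000:
  k1 = f(0.000000, -1.540000) = 1.940400
  k2 = f(0.540000, -0.492184) = 1.134288
  p ← -1.540000 + (0.54/2)·(1.940400 + 1.134288) = -0.709834
x=0.540000, p=-0.709834:
  k1 = f(0.540000, -0.709834) = 1.408527
  k2 = f(1.080000, 0.050770) = 0.817987
  p ← -0.709834 + (0.54/2)·(1.408527 + 0.817987) = -0.108675
x=1.080000, p=-0.108675:
  k1 = f(1.080000, -0.108675) = 1.018889
  k2 = f(1.620000, 0.441525) = 0.442469
  p ← -0.108675 + (0.54/2)·(1.018889 + 0.442469) = 0.285891
p(1.62) ≈ 0.2859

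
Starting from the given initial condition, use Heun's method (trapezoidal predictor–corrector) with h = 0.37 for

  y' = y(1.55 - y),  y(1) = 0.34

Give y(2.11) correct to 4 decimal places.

0.9376

Heun: k1 = f(s_n, y_n); k2 = f(s_n + h, y_n + h·k1); y_{n+1} = y_n + (h/2)·(k1 + k2).
s=1.000000, y=0.340000:
  k1 = f(1.000000, 0.340000) = 0.411400
  k2 = f(1.370000, 0.492218) = 0.520659
  y ← 0.340000 + (0.37/2)·(0.411400 + 0.520659) = 0.512431
s=1.370000, y=0.512431:
  k1 = f(1.370000, 0.512431) = 0.531683
  k2 = f(1.740000, 0.709154) = 0.596289
  y ← 0.512431 + (0.37/2)·(0.531683 + 0.596289) = 0.721106
s=1.740000, y=0.721106:
  k1 = f(1.740000, 0.721106) = 0.597720
  k2 = f(2.110000, 0.942262) = 0.572648
  y ← 0.721106 + (0.37/2)·(0.597720 + 0.572648) = 0.937624
y(2.11) ≈ 0.9376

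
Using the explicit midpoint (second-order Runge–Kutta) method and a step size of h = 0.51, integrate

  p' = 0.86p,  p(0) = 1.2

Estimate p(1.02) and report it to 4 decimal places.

2.8267

Midpoint: k1 = f(t_n, p_n); k2 = f(t_n + h/2, p_n + (h/2)·k1); p_{n+1} = p_n + h·k2.
t=0.000000, p=1.200000:
  k1 = f(0.000000, 1.200000) = 1.032000
  k2 = f(0.255000, 1.463160) = 1.258318
  p ← 1.200000 + 0.51·1.258318 = 1.841742
t=0.510000, p=1.841742:
  k1 = f(0.510000, 1.841742) = 1.583898
  k2 = f(0.765000, 2.245636) = 1.931247
  p ← 1.841742 + 0.51·1.931247 = 2.826678
p(1.02) ≈ 2.8267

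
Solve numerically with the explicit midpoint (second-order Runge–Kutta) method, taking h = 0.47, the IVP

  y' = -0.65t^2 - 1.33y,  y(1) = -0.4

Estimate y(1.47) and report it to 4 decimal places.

-0.5986

Midpoint: k1 = f(t_n, y_n); k2 = f(t_n + h/2, y_n + (h/2)·k1); y_{n+1} = y_n + h·k2.
t=1.000000, y=-0.400000:
  k1 = f(1.000000, -0.400000) = -0.118000
  k2 = f(1.235000, -0.427730) = -0.422515
  y ← -0.400000 + 0.47·(-0.422515) = -0.598582
y(1.47) ≈ -0.5986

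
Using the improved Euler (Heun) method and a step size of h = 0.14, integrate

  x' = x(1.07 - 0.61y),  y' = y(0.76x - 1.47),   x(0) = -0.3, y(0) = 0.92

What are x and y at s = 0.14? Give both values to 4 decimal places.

Heun on (x,y): k1 = f(s_n, state_n); k2 = f(s_n + h, state_n + h·k1); state_{n+1} = state_n + (h/2)·(k1 + k2).
0.000000: (-0.300000, 0.920000)
  k1 = (-0.152640, -1.562160)
  predictor → (-0.321370, 0.701298)
  k2 = (-0.206386, -1.202193)
  → (-0.325132, 0.726495)
(x(0.14), y(0.14)) ≈ (-0.3251, 0.7265)

-0.3251, 0.7265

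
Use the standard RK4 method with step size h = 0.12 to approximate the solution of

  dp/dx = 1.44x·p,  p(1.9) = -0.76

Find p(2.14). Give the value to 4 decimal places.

-1.5275

RK4: k1 = f(x_n, p_n); k2 = f(x_n + h/2, p_n + (h/2)·k1); k3 = f(x_n + h/2, p_n + (h/2)·k2); k4 = f(x_n + h, p_n + h·k3); p_{n+1} = p_n + (h/6)·(k1 + 2k2 + 2k3 + k4).
x=1.900000, p=-0.760000:
  k1 = f(1.900000, -0.760000) = -2.079360
  k2 = f(1.960000, -0.884762) = -2.497151
  k3 = f(1.960000, -0.909829) = -2.567902
  k4 = f(2.020000, -1.068148) = -3.107029
  p ← -0.760000 + (0.12/6)·(k1 + 2k2 + 2k3 + k4) = -1.066330
x=2.020000, p=-1.066330:
  k1 = f(2.020000, -1.066330) = -3.101740
  k2 = f(2.080000, -1.252434) = -3.751291
  k3 = f(2.080000, -1.291407) = -3.868023
  k4 = f(2.140000, -1.530493) = -4.716366
  p ← -1.066330 + (0.12/6)·(k1 + 2k2 + 2k3 + k4) = -1.527465
p(2.14) ≈ -1.5275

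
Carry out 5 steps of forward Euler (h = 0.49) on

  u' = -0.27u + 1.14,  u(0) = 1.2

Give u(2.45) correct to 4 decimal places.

Euler: u_{n+1} = u_n + h·f(t_n, u_n).
t=0.000000, u=1.200000: f=0.816000 → u ← 1.200000 + 0.49·0.816000 = 1.599840
t=0.490000, u=1.599840: f=0.708043 → u ← 1.599840 + 0.49·0.708043 = 1.946781
t=0.980000, u=1.946781: f=0.614369 → u ← 1.946781 + 0.49·0.614369 = 2.247822
t=1.470000, u=2.247822: f=0.533088 → u ← 2.247822 + 0.49·0.533088 = 2.509035
t=1.960000, u=2.509035: f=0.462561 → u ← 2.509035 + 0.49·0.462561 = 2.735690
u(2.45) ≈ 2.7357

2.7357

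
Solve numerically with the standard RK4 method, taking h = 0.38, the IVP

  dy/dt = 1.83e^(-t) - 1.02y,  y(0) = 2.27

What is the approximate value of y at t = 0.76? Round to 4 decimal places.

1.6910

RK4: k1 = f(t_n, y_n); k2 = f(t_n + h/2, y_n + (h/2)·k1); k3 = f(t_n + h/2, y_n + (h/2)·k2); k4 = f(t_n + h, y_n + h·k3); y_{n+1} = y_n + (h/6)·(k1 + 2k2 + 2k3 + k4).
t=0.000000, y=2.270000:
  k1 = f(0.000000, 2.270000) = -0.485400
  k2 = f(0.190000, 2.177774) = -0.707994
  k3 = f(0.190000, 2.135481) = -0.664855
  k4 = f(0.380000, 2.017355) = -0.806236
  y ← 2.270000 + (0.38/6)·(k1 + 2k2 + 2k3 + k4) = 2.014302
t=0.380000, y=2.014302:
  k1 = f(0.380000, 2.014302) = -0.803122
  k2 = f(0.570000, 1.861709) = -0.864032
  k3 = f(0.570000, 1.850136) = -0.852227
  k4 = f(0.760000, 1.690456) = -0.868435
  y ← 2.014302 + (0.38/6)·(k1 + 2k2 + 2k3 + k4) = 1.691044
y(0.76) ≈ 1.6910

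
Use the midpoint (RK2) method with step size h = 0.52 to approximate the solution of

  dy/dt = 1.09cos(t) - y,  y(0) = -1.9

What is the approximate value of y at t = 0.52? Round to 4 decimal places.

-0.7685

Midpoint: k1 = f(t_n, y_n); k2 = f(t_n + h/2, y_n + (h/2)·k1); y_{n+1} = y_n + h·k2.
t=0.000000, y=-1.900000:
  k1 = f(0.000000, -1.900000) = 2.990000
  k2 = f(0.260000, -1.122600) = 2.175965
  y ← -1.900000 + 0.52·2.175965 = -0.768498
y(0.52) ≈ -0.7685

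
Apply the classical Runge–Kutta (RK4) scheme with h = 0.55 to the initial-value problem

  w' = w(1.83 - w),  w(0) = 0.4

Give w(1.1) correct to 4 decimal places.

RK4: k1 = f(t_n, w_n); k2 = f(t_n + h/2, w_n + (h/2)·k1); k3 = f(t_n + h/2, w_n + (h/2)·k2); k4 = f(t_n + h, w_n + h·k3); w_{n+1} = w_n + (h/6)·(k1 + 2k2 + 2k3 + k4).
t=0.000000, w=0.400000:
  k1 = f(0.000000, 0.400000) = 0.572000
  k2 = f(0.275000, 0.557300) = 0.709276
  k3 = f(0.275000, 0.595051) = 0.734858
  k4 = f(0.550000, 0.804172) = 0.824942
  w ← 0.400000 + (0.55/6)·(k1 + 2k2 + 2k3 + k4) = 0.792811
t=0.550000, w=0.792811:
  k1 = f(0.550000, 0.792811) = 0.822295
  k2 = f(0.825000, 1.018942) = 0.826421
  k3 = f(0.825000, 1.020077) = 0.826184
  k4 = f(1.100000, 1.247212) = 0.726860
  w ← 0.792811 + (0.55/6)·(k1 + 2k2 + 2k3 + k4) = 1.237794
w(1.1) ≈ 1.2378

1.2378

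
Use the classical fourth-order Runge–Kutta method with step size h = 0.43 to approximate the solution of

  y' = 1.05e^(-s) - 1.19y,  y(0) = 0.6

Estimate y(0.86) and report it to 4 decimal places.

0.5679

RK4: k1 = f(s_n, y_n); k2 = f(s_n + h/2, y_n + (h/2)·k1); k3 = f(s_n + h/2, y_n + (h/2)·k2); k4 = f(s_n + h, y_n + h·k3); y_{n+1} = y_n + (h/6)·(k1 + 2k2 + 2k3 + k4).
s=0.000000, y=0.600000:
  k1 = f(0.000000, 0.600000) = 0.336000
  k2 = f(0.215000, 0.672240) = 0.046903
  k3 = f(0.215000, 0.610084) = 0.120868
  k4 = f(0.430000, 0.651973) = -0.092814
  y ← 0.600000 + (0.43/6)·(k1 + 2k2 + 2k3 + k4) = 0.641476
s=0.430000, y=0.641476:
  k1 = f(0.430000, 0.641476) = -0.080321
  k2 = f(0.645000, 0.624206) = -0.191910
  k3 = f(0.645000, 0.600215) = -0.163360
  k4 = f(0.860000, 0.571231) = -0.235444
  y ← 0.641476 + (0.43/6)·(k1 + 2k2 + 2k3 + k4) = 0.567924
y(0.86) ≈ 0.5679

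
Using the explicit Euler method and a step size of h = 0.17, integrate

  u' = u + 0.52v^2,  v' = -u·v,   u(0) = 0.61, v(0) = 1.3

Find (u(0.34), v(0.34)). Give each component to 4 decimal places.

Euler on (u,v): u_{n+1} = u_n + h·u', v_{n+1} = v_n + h·v'.
0.000000: (0.610000, 1.300000); f=(1.488800, -0.793000) → (0.863096, 1.165190)
0.170000: (0.863096, 1.165190); f=(1.569083, -1.005671) → (1.129840, 0.994226)
(u(0.34), v(0.34)) ≈ (1.1298, 0.9942)

1.1298, 0.9942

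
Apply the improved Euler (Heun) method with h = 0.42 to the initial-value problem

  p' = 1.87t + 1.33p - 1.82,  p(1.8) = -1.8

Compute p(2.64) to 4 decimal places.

-2.1671

Heun: k1 = f(t_n, p_n); k2 = f(t_n + h, p_n + h·k1); p_{n+1} = p_n + (h/2)·(k1 + k2).
t=1.800000, p=-1.800000:
  k1 = f(1.800000, -1.800000) = -0.848000
  k2 = f(2.220000, -2.156160) = -0.536293
  p ← -1.800000 + (0.42/2)·(-0.848000 + (-0.536293)) = -2.090701
t=2.220000, p=-2.090701:
  k1 = f(2.220000, -2.090701) = -0.449233
  k2 = f(2.640000, -2.279379) = 0.085225
  p ← -2.090701 + (0.42/2)·(-0.449233 + 0.085225) = -2.167143
p(2.64) ≈ -2.1671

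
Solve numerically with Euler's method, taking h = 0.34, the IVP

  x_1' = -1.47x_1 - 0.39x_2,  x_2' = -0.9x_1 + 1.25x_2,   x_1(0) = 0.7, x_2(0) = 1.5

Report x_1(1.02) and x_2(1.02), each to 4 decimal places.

Euler on (x_1,x_2): x_1_{n+1} = x_1_n + h·x_1', x_2_{n+1} = x_2_n + h·x_2'.
0.000000: (0.700000, 1.500000); f=(-1.614000, 1.245000) → (0.151240, 1.923300)
0.340000: (0.151240, 1.923300); f=(-0.972410, 2.268009) → (-0.179379, 2.694423)
0.680000: (-0.179379, 2.694423); f=(-0.787137, 3.529470) → (-0.447006, 3.894443)
(x_1(1.02), x_2(1.02)) ≈ (-0.4470, 3.8944)

-0.4470, 3.8944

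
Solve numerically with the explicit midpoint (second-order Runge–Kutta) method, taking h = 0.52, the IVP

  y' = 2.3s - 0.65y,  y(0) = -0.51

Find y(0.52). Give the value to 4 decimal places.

-0.0558

Midpoint: k1 = f(s_n, y_n); k2 = f(s_n + h/2, y_n + (h/2)·k1); y_{n+1} = y_n + h·k2.
s=0.000000, y=-0.510000:
  k1 = f(0.000000, -0.510000) = 0.331500
  k2 = f(0.260000, -0.423810) = 0.873476
  y ← -0.510000 + 0.52·0.873476 = -0.055792
y(0.52) ≈ -0.0558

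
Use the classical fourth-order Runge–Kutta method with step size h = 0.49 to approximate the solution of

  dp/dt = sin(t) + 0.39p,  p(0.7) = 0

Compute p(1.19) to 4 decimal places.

RK4: k1 = f(t_n, p_n); k2 = f(t_n + h/2, p_n + (h/2)·k1); k3 = f(t_n + h/2, p_n + (h/2)·k2); k4 = f(t_n + h, p_n + h·k3); p_{n+1} = p_n + (h/6)·(k1 + 2k2 + 2k3 + k4).
t=0.700000, p=0.000000:
  k1 = f(0.700000, 0.000000) = 0.644218
  k2 = f(0.945000, 0.157833) = 0.872052
  k3 = f(0.945000, 0.213653) = 0.893821
  k4 = f(1.190000, 0.437973) = 1.099178
  p ← 0.000000 + (0.49/6)·(k1 + 2k2 + 2k3 + k4) = 0.430803
p(1.19) ≈ 0.4308

0.4308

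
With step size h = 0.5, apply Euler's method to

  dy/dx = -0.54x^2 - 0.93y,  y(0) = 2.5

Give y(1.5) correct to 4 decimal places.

Euler: y_{n+1} = y_n + h·f(x_n, y_n).
x=0.000000, y=2.500000: f=-2.325000 → y ← 2.500000 + 0.5·(-2.325000) = 1.337500
x=0.500000, y=1.337500: f=-1.378875 → y ← 1.337500 + 0.5·(-1.378875) = 0.648062
x=1.000000, y=0.648062: f=-1.142698 → y ← 0.648062 + 0.5·(-1.142698) = 0.076713
y(1.5) ≈ 0.0767

0.0767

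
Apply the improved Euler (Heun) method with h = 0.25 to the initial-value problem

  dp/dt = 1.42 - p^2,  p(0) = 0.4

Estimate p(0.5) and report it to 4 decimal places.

Heun: k1 = f(t_n, p_n); k2 = f(t_n + h, p_n + h·k1); p_{n+1} = p_n + (h/2)·(k1 + k2).
t=0.000000, p=0.400000:
  k1 = f(0.000000, 0.400000) = 1.260000
  k2 = f(0.250000, 0.715000) = 0.908775
  p ← 0.400000 + (0.25/2)·(1.260000 + 0.908775) = 0.671097
t=0.250000, p=0.671097:
  k1 = f(0.250000, 0.671097) = 0.969629
  k2 = f(0.500000, 0.913504) = 0.585510
  p ← 0.671097 + (0.25/2)·(0.969629 + 0.585510) = 0.865489
p(0.5) ≈ 0.8655

0.8655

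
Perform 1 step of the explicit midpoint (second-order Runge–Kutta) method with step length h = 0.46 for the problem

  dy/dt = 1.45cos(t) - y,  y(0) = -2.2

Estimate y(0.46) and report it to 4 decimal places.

Midpoint: k1 = f(t_n, y_n); k2 = f(t_n + h/2, y_n + (h/2)·k1); y_{n+1} = y_n + h·k2.
t=0.000000, y=-2.200000:
  k1 = f(0.000000, -2.200000) = 3.650000
  k2 = f(0.230000, -1.360500) = 2.772316
  y ← -2.200000 + 0.46·2.772316 = -0.924735
y(0.46) ≈ -0.9247

-0.9247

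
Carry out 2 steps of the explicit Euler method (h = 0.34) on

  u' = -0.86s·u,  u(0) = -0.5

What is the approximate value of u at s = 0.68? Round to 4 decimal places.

-0.4503

Euler: u_{n+1} = u_n + h·f(s_n, u_n).
s=0.000000, u=-0.500000: f=0.000000 → u ← -0.500000 + 0.34·0.000000 = -0.500000
s=0.340000, u=-0.500000: f=0.146200 → u ← -0.500000 + 0.34·0.146200 = -0.450292
u(0.68) ≈ -0.4503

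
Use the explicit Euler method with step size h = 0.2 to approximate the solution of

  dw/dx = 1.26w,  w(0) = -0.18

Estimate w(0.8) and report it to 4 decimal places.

-0.4423

Euler: w_{n+1} = w_n + h·f(x_n, w_n).
x=0.000000, w=-0.180000: f=-0.226800 → w ← -0.180000 + 0.2·(-0.226800) = -0.225360
x=0.200000, w=-0.225360: f=-0.283954 → w ← -0.225360 + 0.2·(-0.283954) = -0.282151
x=0.400000, w=-0.282151: f=-0.355510 → w ← -0.282151 + 0.2·(-0.355510) = -0.353253
x=0.600000, w=-0.353253: f=-0.445098 → w ← -0.353253 + 0.2·(-0.445098) = -0.442272
w(0.8) ≈ -0.4423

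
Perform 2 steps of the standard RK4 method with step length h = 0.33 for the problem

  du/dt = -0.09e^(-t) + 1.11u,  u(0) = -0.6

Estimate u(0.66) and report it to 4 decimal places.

-1.3149

RK4: k1 = f(t_n, u_n); k2 = f(t_n + h/2, u_n + (h/2)·k1); k3 = f(t_n + h/2, u_n + (h/2)·k2); k4 = f(t_n + h, u_n + h·k3); u_{n+1} = u_n + (h/6)·(k1 + 2k2 + 2k3 + k4).
t=0.000000, u=-0.600000:
  k1 = f(0.000000, -0.600000) = -0.756000
  k2 = f(0.165000, -0.724740) = -0.880772
  k3 = f(0.165000, -0.745327) = -0.903624
  k4 = f(0.330000, -0.898196) = -1.061701
  u ← -0.600000 + (0.33/6)·(k1 + 2k2 + 2k3 + k4) = -0.896257
t=0.330000, u=-0.896257:
  k1 = f(0.330000, -0.896257) = -1.059548
  k2 = f(0.495000, -1.071083) = -1.243763
  k3 = f(0.495000, -1.101478) = -1.277502
  k4 = f(0.660000, -1.317833) = -1.509311
  u ← -0.896257 + (0.33/6)·(k1 + 2k2 + 2k3 + k4) = -1.314883
u(0.66) ≈ -1.3149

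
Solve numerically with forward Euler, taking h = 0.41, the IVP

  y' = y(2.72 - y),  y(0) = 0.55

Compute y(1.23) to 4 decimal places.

Euler: y_{n+1} = y_n + h·f(x_n, y_n).
x=0.000000, y=0.550000: f=1.193500 → y ← 0.550000 + 0.41·1.193500 = 1.039335
x=0.410000, y=1.039335: f=1.746774 → y ← 1.039335 + 0.41·1.746774 = 1.755512
x=0.820000, y=1.755512: f=1.693170 → y ← 1.755512 + 0.41·1.693170 = 2.449712
y(1.23) ≈ 2.4497

2.4497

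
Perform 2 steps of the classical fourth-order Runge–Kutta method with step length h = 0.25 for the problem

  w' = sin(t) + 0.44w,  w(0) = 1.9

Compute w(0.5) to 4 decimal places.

2.4995

RK4: k1 = f(t_n, w_n); k2 = f(t_n + h/2, w_n + (h/2)·k1); k3 = f(t_n + h/2, w_n + (h/2)·k2); k4 = f(t_n + h, w_n + h·k3); w_{n+1} = w_n + (h/6)·(k1 + 2k2 + 2k3 + k4).
t=0.000000, w=1.900000:
  k1 = f(0.000000, 1.900000) = 0.836000
  k2 = f(0.125000, 2.004500) = 1.006655
  k3 = f(0.125000, 2.025832) = 1.016041
  k4 = f(0.250000, 2.154010) = 1.195168
  w ← 1.900000 + (0.25/6)·(k1 + 2k2 + 2k3 + k4) = 2.153190
t=0.250000, w=2.153190:
  k1 = f(0.250000, 2.153190) = 1.194808
  k2 = f(0.375000, 2.302541) = 1.379391
  k3 = f(0.375000, 2.325614) = 1.389543
  k4 = f(0.500000, 2.500576) = 1.579679
  w ← 2.153190 + (0.25/6)·(k1 + 2k2 + 2k3 + k4) = 2.499538
w(0.5) ≈ 2.4995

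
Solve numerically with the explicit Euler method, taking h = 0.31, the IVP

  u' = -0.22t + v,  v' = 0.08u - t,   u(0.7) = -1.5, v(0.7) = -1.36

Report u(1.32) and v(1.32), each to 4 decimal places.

Euler on (u,v): u_{n+1} = u_n + h·u', v_{n+1} = v_n + h·v'.
0.700000: (-1.500000, -1.360000); f=(-1.514000, -0.820000) → (-1.969340, -1.614200)
1.010000: (-1.969340, -1.614200); f=(-1.836400, -1.167547) → (-2.538624, -1.976140)
(u(1.32), v(1.32)) ≈ (-2.5386, -1.9761)

-2.5386, -1.9761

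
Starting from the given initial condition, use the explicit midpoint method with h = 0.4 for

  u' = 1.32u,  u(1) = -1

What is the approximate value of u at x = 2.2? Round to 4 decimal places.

Midpoint: k1 = f(x_n, u_n); k2 = f(x_n + h/2, u_n + (h/2)·k1); u_{n+1} = u_n + h·k2.
x=1.000000, u=-1.000000:
  k1 = f(1.000000, -1.000000) = -1.320000
  k2 = f(1.200000, -1.264000) = -1.668480
  u ← -1.000000 + 0.4·(-1.668480) = -1.667392
x=1.400000, u=-1.667392:
  k1 = f(1.400000, -1.667392) = -2.200957
  k2 = f(1.600000, -2.107583) = -2.782010
  u ← -1.667392 + 0.4·(-2.782010) = -2.780196
x=1.800000, u=-2.780196:
  k1 = f(1.800000, -2.780196) = -3.669859
  k2 = f(2.000000, -3.514168) = -4.638702
  u ← -2.780196 + 0.4·(-4.638702) = -4.635677
u(2.2) ≈ -4.6357

-4.6357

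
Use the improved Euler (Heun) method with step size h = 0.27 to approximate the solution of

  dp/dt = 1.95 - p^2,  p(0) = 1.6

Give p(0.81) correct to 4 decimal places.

1.4260

Heun: k1 = f(t_n, p_n); k2 = f(t_n + h, p_n + h·k1); p_{n+1} = p_n + (h/2)·(k1 + k2).
t=0.000000, p=1.600000:
  k1 = f(0.000000, 1.600000) = -0.610000
  k2 = f(0.270000, 1.435300) = -0.110086
  p ← 1.600000 + (0.27/2)·(-0.610000 + (-0.110086)) = 1.502788
t=0.270000, p=1.502788:
  k1 = f(0.270000, 1.502788) = -0.308373
  k2 = f(0.540000, 1.419528) = -0.065059
  p ← 1.502788 + (0.27/2)·(-0.308373 + (-0.065059)) = 1.452375
t=0.540000, p=1.452375:
  k1 = f(0.540000, 1.452375) = -0.159393
  k2 = f(0.810000, 1.409339) = -0.036236
  p ← 1.452375 + (0.27/2)·(-0.159393 + (-0.036236)) = 1.425965
p(0.81) ≈ 1.4260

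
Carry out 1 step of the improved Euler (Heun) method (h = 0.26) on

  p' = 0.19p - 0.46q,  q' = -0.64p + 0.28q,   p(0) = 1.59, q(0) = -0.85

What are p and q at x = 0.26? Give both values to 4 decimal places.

1.7942, -1.2033

Heun on (p,q): k1 = f(x_n, state_n); k2 = f(x_n + h, state_n + h·k1); state_{n+1} = state_n + (h/2)·(k1 + k2).
0.000000: (1.590000, -0.850000)
  k1 = (0.693100, -1.255600)
  predictor → (1.770206, -1.176456)
  k2 = (0.877509, -1.462340)
  → (1.794179, -1.203332)
(p(0.26), q(0.26)) ≈ (1.7942, -1.2033)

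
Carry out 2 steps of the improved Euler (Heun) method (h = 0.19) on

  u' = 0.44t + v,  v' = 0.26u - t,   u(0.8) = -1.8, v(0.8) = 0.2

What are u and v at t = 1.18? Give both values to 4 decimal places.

Heun on (u,v): k1 = f(t_n, state_n); k2 = f(t_n + h, state_n + h·k1); state_{n+1} = state_n + (h/2)·(k1 + k2).
0.800000: (-1.800000, 0.200000)
  k1 = (0.552000, -1.268000)
  predictor → (-1.695120, -0.040920)
  k2 = (0.394680, -1.430731)
  → (-1.710065, -0.056379)
0.990000: (-1.710065, -0.056379)
  k1 = (0.379221, -1.434617)
  predictor → (-1.638013, -0.328957)
  k2 = (0.190243, -1.605884)
  → (-1.655966, -0.345227)
(u(1.18), v(1.18)) ≈ (-1.6560, -0.3452)

-1.6560, -0.3452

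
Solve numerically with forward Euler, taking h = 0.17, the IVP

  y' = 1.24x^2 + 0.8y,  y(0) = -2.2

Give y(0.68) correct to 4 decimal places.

Euler: y_{n+1} = y_n + h·f(x_n, y_n).
x=0.000000, y=-2.200000: f=-1.760000 → y ← -2.200000 + 0.17·(-1.760000) = -2.499200
x=0.170000, y=-2.499200: f=-1.963524 → y ← -2.499200 + 0.17·(-1.963524) = -2.832999
x=0.340000, y=-2.832999: f=-2.123055 → y ← -2.832999 + 0.17·(-2.123055) = -3.193918
x=0.510000, y=-3.193918: f=-2.232611 → y ← -3.193918 + 0.17·(-2.232611) = -3.573462
y(0.68) ≈ -3.5735

-3.5735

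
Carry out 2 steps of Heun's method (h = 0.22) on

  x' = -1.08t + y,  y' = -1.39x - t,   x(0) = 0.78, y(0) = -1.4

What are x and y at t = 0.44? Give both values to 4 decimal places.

Heun on (x,y): k1 = f(t_n, state_n); k2 = f(t_n + h, state_n + h·k1); state_{n+1} = state_n + (h/2)·(k1 + k2).
0.000000: (0.780000, -1.400000)
  k1 = (-1.400000, -1.084200)
  predictor → (0.472000, -1.638524)
  k2 = (-1.876124, -0.876080)
  → (0.419626, -1.615631)
0.220000: (0.419626, -1.615631)
  k1 = (-1.853231, -0.803281)
  predictor → (0.011916, -1.792353)
  k2 = (-2.267553, -0.456563)
  → (-0.033660, -1.754214)
(x(0.44), y(0.44)) ≈ (-0.0337, -1.7542)

-0.0337, -1.7542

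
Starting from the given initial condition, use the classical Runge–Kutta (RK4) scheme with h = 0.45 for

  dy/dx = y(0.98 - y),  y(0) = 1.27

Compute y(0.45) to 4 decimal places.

1.1489

RK4: k1 = f(x_n, y_n); k2 = f(x_n + h/2, y_n + (h/2)·k1); k3 = f(x_n + h/2, y_n + (h/2)·k2); k4 = f(x_n + h, y_n + h·k3); y_{n+1} = y_n + (h/6)·(k1 + 2k2 + 2k3 + k4).
x=0.000000, y=1.270000:
  k1 = f(0.000000, 1.270000) = -0.368300
  k2 = f(0.225000, 1.187132) = -0.245894
  k3 = f(0.225000, 1.214674) = -0.285052
  k4 = f(0.450000, 1.141726) = -0.184647
  y ← 1.270000 + (0.45/6)·(k1 + 2k2 + 2k3 + k4) = 1.148887
y(0.45) ≈ 1.1489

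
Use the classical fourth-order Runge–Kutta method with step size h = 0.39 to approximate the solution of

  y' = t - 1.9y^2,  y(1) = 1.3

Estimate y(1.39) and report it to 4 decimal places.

0.9381

RK4: k1 = f(t_n, y_n); k2 = f(t_n + h/2, y_n + (h/2)·k1); k3 = f(t_n + h/2, y_n + (h/2)·k2); k4 = f(t_n + h, y_n + h·k3); y_{n+1} = y_n + (h/6)·(k1 + 2k2 + 2k3 + k4).
t=1.000000, y=1.300000:
  k1 = f(1.000000, 1.300000) = -2.211000
  k2 = f(1.195000, 0.868855) = -0.239327
  k3 = f(1.195000, 1.253331) = -1.789594
  k4 = f(1.390000, 0.602058) = 0.701299
  y ← 1.300000 + (0.39/6)·(k1 + 2k2 + 2k3 + k4) = 0.938110
y(1.39) ≈ 0.9381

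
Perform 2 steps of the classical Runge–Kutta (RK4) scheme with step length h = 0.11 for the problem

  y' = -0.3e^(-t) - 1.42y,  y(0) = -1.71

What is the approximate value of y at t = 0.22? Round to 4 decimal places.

RK4: k1 = f(t_n, y_n); k2 = f(t_n + h/2, y_n + (h/2)·k1); k3 = f(t_n + h/2, y_n + (h/2)·k2); k4 = f(t_n + h, y_n + h·k3); y_{n+1} = y_n + (h/6)·(k1 + 2k2 + 2k3 + k4).
t=0.000000, y=-1.710000:
  k1 = f(0.000000, -1.710000) = 2.128200
  k2 = f(0.055000, -1.592949) = 1.978042
  k3 = f(0.055000, -1.601208) = 1.989769
  k4 = f(0.110000, -1.491125) = 1.848648
  y ← -1.710000 + (0.11/6)·(k1 + 2k2 + 2k3 + k4) = -1.491605
t=0.110000, y=-1.491605:
  k1 = f(0.110000, -1.491605) = 1.849328
  k2 = f(0.165000, -1.389892) = 1.719278
  k3 = f(0.165000, -1.397044) = 1.729435
  k4 = f(0.220000, -1.301367) = 1.607185
  y ← -1.491605 + (0.11/6)·(k1 + 2k2 + 2k3 + k4) = -1.301782
y(0.22) ≈ -1.3018

-1.3018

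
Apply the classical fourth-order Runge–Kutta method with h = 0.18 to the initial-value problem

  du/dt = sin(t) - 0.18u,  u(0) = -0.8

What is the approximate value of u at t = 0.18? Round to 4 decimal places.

RK4: k1 = f(t_n, u_n); k2 = f(t_n + h/2, u_n + (h/2)·k1); k3 = f(t_n + h/2, u_n + (h/2)·k2); k4 = f(t_n + h, u_n + h·k3); u_{n+1} = u_n + (h/6)·(k1 + 2k2 + 2k3 + k4).
t=0.000000, u=-0.800000:
  k1 = f(0.000000, -0.800000) = 0.144000
  k2 = f(0.090000, -0.787040) = 0.231546
  k3 = f(0.090000, -0.779161) = 0.230128
  k4 = f(0.180000, -0.758577) = 0.315573
  u ← -0.800000 + (0.18/6)·(k1 + 2k2 + 2k3 + k4) = -0.758512
u(0.18) ≈ -0.7585

-0.7585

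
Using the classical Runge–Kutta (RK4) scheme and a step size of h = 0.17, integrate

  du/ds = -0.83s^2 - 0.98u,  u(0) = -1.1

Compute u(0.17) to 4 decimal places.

RK4: k1 = f(s_n, u_n); k2 = f(s_n + h/2, u_n + (h/2)·k1); k3 = f(s_n + h/2, u_n + (h/2)·k2); k4 = f(s_n + h, u_n + h·k3); u_{n+1} = u_n + (h/6)·(k1 + 2k2 + 2k3 + k4).
s=0.000000, u=-1.100000:
  k1 = f(0.000000, -1.100000) = 1.078000
  k2 = f(0.085000, -1.008370) = 0.982206
  k3 = f(0.085000, -1.016513) = 0.990186
  k4 = f(0.170000, -0.931668) = 0.889048
  u ← -1.100000 + (0.17/6)·(k1 + 2k2 + 2k3 + k4) = -0.932498
u(0.17) ≈ -0.9325

-0.9325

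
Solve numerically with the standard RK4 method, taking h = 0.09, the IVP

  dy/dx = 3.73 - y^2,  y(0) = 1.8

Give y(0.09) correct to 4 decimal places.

1.8376

RK4: k1 = f(x_n, y_n); k2 = f(x_n + h/2, y_n + (h/2)·k1); k3 = f(x_n + h/2, y_n + (h/2)·k2); k4 = f(x_n + h, y_n + h·k3); y_{n+1} = y_n + (h/6)·(k1 + 2k2 + 2k3 + k4).
x=0.000000, y=1.800000:
  k1 = f(0.000000, 1.800000) = 0.490000
  k2 = f(0.045000, 1.822050) = 0.410134
  k3 = f(0.045000, 1.818456) = 0.423218
  k4 = f(0.090000, 1.838090) = 0.351427
  y ← 1.800000 + (0.09/6)·(k1 + 2k2 + 2k3 + k4) = 1.837622
y(0.09) ≈ 1.8376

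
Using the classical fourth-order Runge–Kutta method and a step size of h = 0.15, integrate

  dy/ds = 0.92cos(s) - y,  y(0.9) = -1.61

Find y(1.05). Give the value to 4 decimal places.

-1.3141

RK4: k1 = f(s_n, y_n); k2 = f(s_n + h/2, y_n + (h/2)·k1); k3 = f(s_n + h/2, y_n + (h/2)·k2); k4 = f(s_n + h, y_n + h·k3); y_{n+1} = y_n + (h/6)·(k1 + 2k2 + 2k3 + k4).
s=0.900000, y=-1.610000:
  k1 = f(0.900000, -1.610000) = 2.181881
  k2 = f(0.975000, -1.446359) = 1.962634
  k3 = f(0.975000, -1.462802) = 1.979077
  k4 = f(1.050000, -1.313138) = 1.770904
  y ← -1.610000 + (0.15/6)·(k1 + 2k2 + 2k3 + k4) = -1.314095
y(1.05) ≈ -1.3141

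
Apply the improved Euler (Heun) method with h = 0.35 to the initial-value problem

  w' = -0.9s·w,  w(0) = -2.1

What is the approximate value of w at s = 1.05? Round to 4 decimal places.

Heun: k1 = f(s_n, w_n); k2 = f(s_n + h, w_n + h·k1); w_{n+1} = w_n + (h/2)·(k1 + k2).
s=0.000000, w=-2.100000:
  k1 = f(0.000000, -2.100000) = 0.000000
  k2 = f(0.350000, -2.100000) = 0.661500
  w ← -2.100000 + (0.35/2)·(0.000000 + 0.661500) = -1.984238
s=0.350000, w=-1.984238:
  k1 = f(0.350000, -1.984238) = 0.625035
  k2 = f(0.700000, -1.765475) = 1.112249
  w ← -1.984238 + (0.35/2)·(0.625035 + 1.112249) = -1.680213
s=0.700000, w=-1.680213:
  k1 = f(0.700000, -1.680213) = 1.058534
  k2 = f(1.050000, -1.309726) = 1.237691
  w ← -1.680213 + (0.35/2)·(1.058534 + 1.237691) = -1.278373
w(1.05) ≈ -1.2784

-1.2784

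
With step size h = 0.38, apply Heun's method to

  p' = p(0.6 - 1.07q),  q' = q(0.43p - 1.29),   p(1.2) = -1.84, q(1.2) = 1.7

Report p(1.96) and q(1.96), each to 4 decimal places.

-1.4304, 0.4939

Heun on (p,q): k1 = f(t_n, state_n); k2 = f(t_n + h, state_n + h·k1); state_{n+1} = state_n + (h/2)·(k1 + k2).
1.200000: (-1.840000, 1.700000)
  k1 = (2.242960, -3.538040)
  predictor → (-0.987675, 0.355545)
  k2 = (-0.216861, -0.609653)
  → (-1.455041, 0.911938)
1.580000: (-1.455041, 0.911938)
  k1 = (0.546767, -1.746971)
  predictor → (-1.247270, 0.248089)
  k2 = (-0.417267, -0.453092)
  → (-1.430436, 0.493926)
(p(1.96), q(1.96)) ≈ (-1.4304, 0.4939)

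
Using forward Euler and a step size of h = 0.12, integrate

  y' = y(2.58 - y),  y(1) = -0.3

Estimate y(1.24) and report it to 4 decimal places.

-0.5482

Euler: y_{n+1} = y_n + h·f(s_n, y_n).
s=1.000000, y=-0.300000: f=-0.864000 → y ← -0.300000 + 0.12·(-0.864000) = -0.403680
s=1.120000, y=-0.403680: f=-1.204452 → y ← -0.403680 + 0.12·(-1.204452) = -0.548214
y(1.24) ≈ -0.5482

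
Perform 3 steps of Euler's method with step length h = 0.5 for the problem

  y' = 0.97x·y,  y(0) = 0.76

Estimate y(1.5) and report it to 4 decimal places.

Euler: y_{n+1} = y_n + h·f(x_n, y_n).
x=0.000000, y=0.760000: f=0.000000 → y ← 0.760000 + 0.5·0.000000 = 0.760000
x=0.500000, y=0.760000: f=0.368600 → y ← 0.760000 + 0.5·0.368600 = 0.944300
x=1.000000, y=0.944300: f=0.915971 → y ← 0.944300 + 0.5·0.915971 = 1.402286
y(1.5) ≈ 1.4023

1.4023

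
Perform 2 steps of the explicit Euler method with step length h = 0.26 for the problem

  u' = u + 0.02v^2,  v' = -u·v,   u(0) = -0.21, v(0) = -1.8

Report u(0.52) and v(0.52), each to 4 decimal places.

-0.2934, -2.0206

Euler on (u,v): u_{n+1} = u_n + h·u', v_{n+1} = v_n + h·v'.
0.000000: (-0.210000, -1.800000); f=(-0.145200, -0.378000) → (-0.247752, -1.898280)
0.260000: (-0.247752, -1.898280); f=(-0.175683, -0.470303) → (-0.293429, -2.020559)
(u(0.52), v(0.52)) ≈ (-0.2934, -2.0206)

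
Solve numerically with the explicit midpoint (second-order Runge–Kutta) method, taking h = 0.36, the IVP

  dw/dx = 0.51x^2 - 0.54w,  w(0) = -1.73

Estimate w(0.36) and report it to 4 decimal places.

-1.4204

Midpoint: k1 = f(x_n, w_n); k2 = f(x_n + h/2, w_n + (h/2)·k1); w_{n+1} = w_n + h·k2.
x=0.000000, w=-1.730000:
  k1 = f(0.000000, -1.730000) = 0.934200
  k2 = f(0.180000, -1.561844) = 0.859920
  w ← -1.730000 + 0.36·0.859920 = -1.420429
w(0.36) ≈ -1.4204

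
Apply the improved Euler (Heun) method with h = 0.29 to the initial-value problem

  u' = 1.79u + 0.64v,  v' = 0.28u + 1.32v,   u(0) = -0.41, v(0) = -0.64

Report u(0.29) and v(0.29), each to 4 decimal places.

-0.8535, -0.9850

Heun on (u,v): k1 = f(t_n, state_n); k2 = f(t_n + h, state_n + h·k1); state_{n+1} = state_n + (h/2)·(k1 + k2).
0.000000: (-0.410000, -0.640000)
  k1 = (-1.143500, -0.959600)
  predictor → (-0.741615, -0.918284)
  k2 = (-1.915193, -1.419787)
  → (-0.853510, -0.985011)
(u(0.29), v(0.29)) ≈ (-0.8535, -0.9850)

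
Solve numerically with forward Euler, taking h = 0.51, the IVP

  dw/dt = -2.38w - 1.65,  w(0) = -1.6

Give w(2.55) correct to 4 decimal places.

-0.6929

Euler: w_{n+1} = w_n + h·f(t_n, w_n).
t=0.000000, w=-1.600000: f=2.158000 → w ← -1.600000 + 0.51·2.158000 = -0.499420
t=0.510000, w=-0.499420: f=-0.461380 → w ← -0.499420 + 0.51·(-0.461380) = -0.734724
t=1.020000, w=-0.734724: f=0.098643 → w ← -0.734724 + 0.51·0.098643 = -0.684416
t=1.530000, w=-0.684416: f=-0.021090 → w ← -0.684416 + 0.51·(-0.021090) = -0.695172
t=2.040000, w=-0.695172: f=0.004509 → w ← -0.695172 + 0.51·0.004509 = -0.692872
w(2.55) ≈ -0.6929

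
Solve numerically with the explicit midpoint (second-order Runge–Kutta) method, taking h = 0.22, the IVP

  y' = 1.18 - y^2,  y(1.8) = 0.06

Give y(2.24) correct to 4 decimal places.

Midpoint: k1 = f(t_n, y_n); k2 = f(t_n + h/2, y_n + (h/2)·k1); y_{n+1} = y_n + h·k2.
t=1.800000, y=0.060000:
  k1 = f(1.800000, 0.060000) = 1.176400
  k2 = f(1.910000, 0.189404) = 1.144126
  y ← 0.060000 + 0.22·1.144126 = 0.311708
t=2.020000, y=0.311708:
  k1 = f(2.020000, 0.311708) = 1.082838
  k2 = f(2.130000, 0.430820) = 0.994394
  y ← 0.311708 + 0.22·0.994394 = 0.530474
y(2.24) ≈ 0.5305

0.5305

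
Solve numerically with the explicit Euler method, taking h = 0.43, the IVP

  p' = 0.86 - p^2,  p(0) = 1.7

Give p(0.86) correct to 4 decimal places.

Euler: p_{n+1} = p_n + h·f(s_n, p_n).
s=0.000000, p=1.700000: f=-2.030000 → p ← 1.700000 + 0.43·(-2.030000) = 0.827100
s=0.430000, p=0.827100: f=0.175906 → p ← 0.827100 + 0.43·0.175906 = 0.902739
p(0.86) ≈ 0.9027

0.9027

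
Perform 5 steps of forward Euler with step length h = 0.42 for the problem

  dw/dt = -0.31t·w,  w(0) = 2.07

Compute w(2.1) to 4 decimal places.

1.1382

Euler: w_{n+1} = w_n + h·f(t_n, w_n).
t=0.000000, w=2.070000: f=0.000000 → w ← 2.070000 + 0.42·0.000000 = 2.070000
t=0.420000, w=2.070000: f=-0.269514 → w ← 2.070000 + 0.42·(-0.269514) = 1.956804
t=0.840000, w=1.956804: f=-0.509552 → w ← 1.956804 + 0.42·(-0.509552) = 1.742792
t=1.260000, w=1.742792: f=-0.680735 → w ← 1.742792 + 0.42·(-0.680735) = 1.456884
t=1.680000, w=1.456884: f=-0.758745 → w ← 1.456884 + 0.42·(-0.758745) = 1.138211
w(2.1) ≈ 1.1382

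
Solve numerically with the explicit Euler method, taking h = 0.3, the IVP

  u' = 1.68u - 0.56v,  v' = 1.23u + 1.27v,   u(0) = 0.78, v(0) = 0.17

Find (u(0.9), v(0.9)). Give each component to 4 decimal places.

Euler on (u,v): u_{n+1} = u_n + h·u', v_{n+1} = v_n + h·v'.
0.000000: (0.780000, 0.170000); f=(1.215200, 1.175300) → (1.144560, 0.522590)
0.300000: (1.144560, 0.522590); f=(1.630210, 2.071498) → (1.633623, 1.144039)
0.600000: (1.633623, 1.144039); f=(2.103825, 3.462287) → (2.264771, 2.182725)
(u(0.9), v(0.9)) ≈ (2.2648, 2.1827)

2.2648, 2.1827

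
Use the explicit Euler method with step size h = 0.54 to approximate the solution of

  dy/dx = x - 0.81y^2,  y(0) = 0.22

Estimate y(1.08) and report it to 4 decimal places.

Euler: y_{n+1} = y_n + h·f(x_n, y_n).
x=0.000000, y=0.220000: f=-0.039204 → y ← 0.220000 + 0.54·(-0.039204) = 0.198830
x=0.540000, y=0.198830: f=0.507978 → y ← 0.198830 + 0.54·0.507978 = 0.473138
y(1.08) ≈ 0.4731

0.4731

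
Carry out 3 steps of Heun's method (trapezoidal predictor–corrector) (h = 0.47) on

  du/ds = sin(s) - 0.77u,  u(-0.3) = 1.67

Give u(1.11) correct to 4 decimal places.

Heun: k1 = f(s_n, u_n); k2 = f(s_n + h, u_n + h·k1); u_{n+1} = u_n + (h/2)·(k1 + k2).
s=-0.300000, u=1.670000:
  k1 = f(-0.300000, 1.670000) = -1.581420
  k2 = f(0.170000, 0.926733) = -0.544402
  u ← 1.670000 + (0.47/2)·(-1.581420 + (-0.544402)) = 1.170432
s=0.170000, u=1.170432:
  k1 = f(0.170000, 1.170432) = -0.732050
  k2 = f(0.640000, 0.826368) = -0.039108
  u ← 1.170432 + (0.47/2)·(-0.732050 + (-0.039108)) = 0.989210
s=0.640000, u=0.989210:
  k1 = f(0.640000, 0.989210) = -0.164496
  k2 = f(1.110000, 0.911897) = 0.193538
  u ← 0.989210 + (0.47/2)·(-0.164496 + 0.193538) = 0.996035
u(1.11) ≈ 0.9960

0.9960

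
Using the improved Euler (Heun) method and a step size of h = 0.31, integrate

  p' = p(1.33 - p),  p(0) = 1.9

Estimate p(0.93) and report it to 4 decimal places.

Heun: k1 = f(t_n, p_n); k2 = f(t_n + h, p_n + h·k1); p_{n+1} = p_n + (h/2)·(k1 + k2).
t=0.000000, p=1.900000:
  k1 = f(0.000000, 1.900000) = -1.083000
  k2 = f(0.310000, 1.564270) = -0.366462
  p ← 1.900000 + (0.31/2)·(-1.083000 + (-0.366462)) = 1.675333
t=0.310000, p=1.675333:
  k1 = f(0.310000, 1.675333) = -0.578549
  k2 = f(0.620000, 1.495983) = -0.248308
  p ← 1.675333 + (0.31/2)·(-0.578549 + (-0.248308)) = 1.547171
t=0.620000, p=1.547171:
  k1 = f(0.620000, 1.547171) = -0.336000
  k2 = f(0.930000, 1.443011) = -0.163076
  p ← 1.547171 + (0.31/2)·(-0.336000 + (-0.163076)) = 1.469814
p(0.93) ≈ 1.4698

1.4698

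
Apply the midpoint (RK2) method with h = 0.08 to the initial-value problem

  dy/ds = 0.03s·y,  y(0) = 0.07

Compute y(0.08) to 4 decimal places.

0.0700

Midpoint: k1 = f(s_n, y_n); k2 = f(s_n + h/2, y_n + (h/2)·k1); y_{n+1} = y_n + h·k2.
s=0.000000, y=0.070000:
  k1 = f(0.000000, 0.070000) = 0.000000
  k2 = f(0.040000, 0.070000) = 0.000084
  y ← 0.070000 + 0.08·0.000084 = 0.070007
y(0.08) ≈ 0.0700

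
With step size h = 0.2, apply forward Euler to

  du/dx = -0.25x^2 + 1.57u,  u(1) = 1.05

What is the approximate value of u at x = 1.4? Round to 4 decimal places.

1.6752

Euler: u_{n+1} = u_n + h·f(x_n, u_n).
x=1.000000, u=1.050000: f=1.398500 → u ← 1.050000 + 0.2·1.398500 = 1.329700
x=1.200000, u=1.329700: f=1.727629 → u ← 1.329700 + 0.2·1.727629 = 1.675226
u(1.4) ≈ 1.6752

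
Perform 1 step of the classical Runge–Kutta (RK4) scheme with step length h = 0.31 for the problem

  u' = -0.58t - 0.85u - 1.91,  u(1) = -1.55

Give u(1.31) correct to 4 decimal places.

RK4: k1 = f(t_n, u_n); k2 = f(t_n + h/2, u_n + (h/2)·k1); k3 = f(t_n + h/2, u_n + (h/2)·k2); k4 = f(t_n + h, u_n + h·k3); u_{n+1} = u_n + (h/6)·(k1 + 2k2 + 2k3 + k4).
t=1.000000, u=-1.550000:
  k1 = f(1.000000, -1.550000) = -1.172500
  k2 = f(1.155000, -1.731737) = -1.107923
  k3 = f(1.155000, -1.721728) = -1.116431
  k4 = f(1.310000, -1.896094) = -1.058120
  u ← -1.550000 + (0.31/6)·(k1 + 2k2 + 2k3 + k4) = -1.895099
u(1.31) ≈ -1.8951

-1.8951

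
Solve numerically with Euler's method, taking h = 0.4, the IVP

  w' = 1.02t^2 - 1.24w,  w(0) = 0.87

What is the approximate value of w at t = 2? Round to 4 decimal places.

1.4436

Euler: w_{n+1} = w_n + h·f(t_n, w_n).
t=0.000000, w=0.870000: f=-1.078800 → w ← 0.870000 + 0.4·(-1.078800) = 0.438480
t=0.400000, w=0.438480: f=-0.380515 → w ← 0.438480 + 0.4·(-0.380515) = 0.286274
t=0.800000, w=0.286274: f=0.297820 → w ← 0.286274 + 0.4·0.297820 = 0.405402
t=1.200000, w=0.405402: f=0.966101 → w ← 0.405402 + 0.4·0.966101 = 0.791843
t=1.600000, w=0.791843: f=1.629315 → w ← 0.791843 + 0.4·1.629315 = 1.443569
w(2) ≈ 1.4436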